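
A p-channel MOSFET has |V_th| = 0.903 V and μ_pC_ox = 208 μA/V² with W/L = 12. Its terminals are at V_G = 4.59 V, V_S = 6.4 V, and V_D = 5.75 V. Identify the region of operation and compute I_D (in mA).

Triode; I_D = 0.944 mA

V_SG = V_S − V_G = 6.4 − 4.59 = 1.81 V; V_SD = V_S − V_D = 6.4 − 5.75 = 0.65 V.
k_p = μ_pC_ox · (W/L) = 2.496 mA/V².
V_ov = V_SG − |V_th| = 1.81 − 0.903 = 0.907 V.
Since V_SD = 0.65 V < V_ov = 0.907 V, the device is in the triode region.
I_D = k_p [V_ov · V_SD − ½ V_SD²] = 2.496 × [0.907 × 0.65 − 0.5 × 0.65²] = 0.944 mA.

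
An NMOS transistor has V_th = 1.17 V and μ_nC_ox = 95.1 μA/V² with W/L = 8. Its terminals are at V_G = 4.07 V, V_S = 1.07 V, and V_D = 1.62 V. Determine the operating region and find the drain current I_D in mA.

V_GS = V_G − V_S = 4.07 − 1.07 = 3 V; V_DS = V_D − V_S = 1.62 − 1.07 = 0.55 V.
k_n = μ_nC_ox · (W/L) = 0.7608 mA/V².
V_ov = V_GS − V_th = 3 − 1.17 = 1.83 V.
Since V_DS = 0.55 V < V_ov = 1.83 V, the device is in the triode region.
I_D = k_n [V_ov · V_DS − ½ V_DS²] = 0.7608 × [1.83 × 0.55 − 0.5 × 0.55²] = 0.651 mA.

Triode; I_D = 0.651 mA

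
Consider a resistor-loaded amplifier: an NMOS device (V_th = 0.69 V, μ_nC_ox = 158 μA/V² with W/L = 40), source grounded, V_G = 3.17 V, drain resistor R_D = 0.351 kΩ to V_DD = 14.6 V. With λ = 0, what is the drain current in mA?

V_GS = V_G = 3.17 V, so V_ov = 3.17 − 0.69 = 2.48 V.
k_n = μ_nC_ox · (W/L) = 6.32 mA/V².
Assume saturation: I_D = ½ k_n V_ov² = 0.5 × 6.32 × 2.48² = 19.4 mA, giving V_DS = V_DD − I_D R_D = 14.6 − 19.4 × 0.351 = 7.78 V.
V_DS = 7.78 V ≥ V_ov = 2.48 V, confirming saturation.

I_D = 19.4 mA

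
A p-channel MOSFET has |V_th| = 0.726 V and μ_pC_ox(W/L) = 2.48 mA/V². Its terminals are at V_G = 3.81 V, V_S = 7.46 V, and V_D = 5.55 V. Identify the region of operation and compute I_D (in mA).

Triode; I_D = 9.33 mA

V_SG = V_S − V_G = 7.46 − 3.81 = 3.65 V; V_SD = V_S − V_D = 7.46 − 5.55 = 1.91 V.
V_ov = V_SG − |V_th| = 3.65 − 0.726 = 2.92 V.
Since V_SD = 1.91 V < V_ov = 2.92 V, the device is in the triode region.
I_D = k_p [V_ov · V_SD − ½ V_SD²] = 2.48 × [2.92 × 1.91 − 0.5 × 1.91²] = 9.33 mA.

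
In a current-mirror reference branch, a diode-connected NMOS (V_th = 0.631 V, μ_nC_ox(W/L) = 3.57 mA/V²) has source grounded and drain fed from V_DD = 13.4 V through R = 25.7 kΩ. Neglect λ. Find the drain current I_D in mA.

I_D = 0.477 mA

With gate tied to drain, V_GS = V_DS ≥ V_GS − V_th, so the device is in saturation.
KCL at the drain: ½ k_n (V_GS − V_th)² = (V_DD − V_GS)/R.
Let x = V_GS − 0.631. Then 45.9 x² + x − 12.77 = 0, giving x = 0.517 V (positive root), so V_GS = 1.15 V.
I_D = (V_DD − V_GS)/R = (13.4 − 1.15) / 25.7 = 0.477 mA.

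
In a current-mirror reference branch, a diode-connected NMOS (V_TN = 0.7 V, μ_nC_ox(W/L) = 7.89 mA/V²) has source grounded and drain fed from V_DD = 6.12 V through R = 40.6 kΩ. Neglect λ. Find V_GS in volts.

With gate tied to drain, V_GS = V_DS ≥ V_GS − V_TN, so the device is in saturation.
KCL at the drain: ½ k_n (V_GS − V_TN)² = (V_DD − V_GS)/R.
Let x = V_GS − 0.7. Then 160 x² + x − 5.42 = 0, giving x = 0.181 V (positive root), so V_GS = 0.881 V.
I_D = (V_DD − V_GS)/R = (6.12 − 0.881) / 40.6 = 0.129 mA.

V_GS = 0.881 V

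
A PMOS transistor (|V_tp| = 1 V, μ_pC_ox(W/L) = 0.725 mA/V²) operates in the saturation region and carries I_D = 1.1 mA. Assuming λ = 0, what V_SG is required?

In saturation I_D = ½ k_p (V_SG − |V_tp|)², so V_SG − |V_tp| = √(2 I_D / k_p) = √(2 × 1.1 / 0.725) = 1.74 V.
V_SG = 1 + 1.74 = 2.74 V.

V_SG = 2.74 V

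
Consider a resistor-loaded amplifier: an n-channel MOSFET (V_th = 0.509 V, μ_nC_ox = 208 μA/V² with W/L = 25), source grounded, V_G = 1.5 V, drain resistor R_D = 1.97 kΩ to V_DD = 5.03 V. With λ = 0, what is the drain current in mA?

I_D = 2.23 mA

V_GS = V_G = 1.5 V, so V_ov = 1.5 − 0.509 = 0.991 V.
k_n = μ_nC_ox · (W/L) = 5.2 mA/V².
Assume saturation: I_D = ½ k_n V_ov² = 0.5 × 5.2 × 0.991² = 2.55 mA, giving V_DS = V_DD − I_D R_D = 5.03 − 2.55 × 1.97 = -0.000219 V.
But -0.000219 V < V_ov = 0.991 V, so the device is actually in triode.
In triode I_D = k_n[V_ov V_DS − ½ V_DS²] and I_D = (V_DD − V_DS)/R_D. Equating: 5.12 V_DS² − 11.15 V_DS + 5.03 = 0, giving V_DS = 0.638 V (the root below V_ov).
I_D = (5.03 − 0.638) / 1.97 = 2.23 mA.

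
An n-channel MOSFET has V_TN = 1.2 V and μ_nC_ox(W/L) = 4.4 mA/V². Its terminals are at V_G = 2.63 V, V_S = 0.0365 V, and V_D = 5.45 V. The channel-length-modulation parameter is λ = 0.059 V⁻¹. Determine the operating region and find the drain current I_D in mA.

Saturation; I_D = 5.64 mA

V_GS = V_G − V_S = 2.63 − 0.0365 = 2.59 V; V_DS = V_D − V_S = 5.45 − 0.0365 = 5.41 V.
V_ov = V_GS − V_TN = 2.59 − 1.2 = 1.39 V.
Since V_DS = 5.41 V ≥ V_ov = 1.39 V, the device is in saturation.
I_D = ½ k_n V_ov² (1 + λ V_DS) = 0.5 × 4.4 × 1.39² × (1 + 0.059 × 5.41) = 5.64 mA.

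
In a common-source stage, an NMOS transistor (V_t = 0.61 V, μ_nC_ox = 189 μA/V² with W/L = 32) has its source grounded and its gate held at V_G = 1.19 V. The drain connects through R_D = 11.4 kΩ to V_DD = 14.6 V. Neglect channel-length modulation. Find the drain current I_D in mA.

I_D = 1.02 mA

V_GS = V_G = 1.19 V, so V_ov = 1.19 − 0.61 = 0.58 V.
k_n = μ_nC_ox · (W/L) = 6.048 mA/V².
Assume saturation: I_D = ½ k_n V_ov² = 0.5 × 6.048 × 0.58² = 1.02 mA, giving V_DS = V_DD − I_D R_D = 14.6 − 1.02 × 11.4 = 3 V.
V_DS = 3 V ≥ V_ov = 0.58 V, confirming saturation.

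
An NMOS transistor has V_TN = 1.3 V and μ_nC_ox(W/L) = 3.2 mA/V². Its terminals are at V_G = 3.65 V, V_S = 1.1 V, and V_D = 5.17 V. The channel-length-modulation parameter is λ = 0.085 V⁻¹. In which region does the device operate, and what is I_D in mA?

Saturation; I_D = 3.36 mA

V_GS = V_G − V_S = 3.65 − 1.1 = 2.55 V; V_DS = V_D − V_S = 5.17 − 1.1 = 4.07 V.
V_ov = V_GS − V_TN = 2.55 − 1.3 = 1.25 V.
Since V_DS = 4.07 V ≥ V_ov = 1.25 V, the device is in saturation.
I_D = ½ k_n V_ov² (1 + λ V_DS) = 0.5 × 3.2 × 1.25² × (1 + 0.085 × 4.07) = 3.36 mA.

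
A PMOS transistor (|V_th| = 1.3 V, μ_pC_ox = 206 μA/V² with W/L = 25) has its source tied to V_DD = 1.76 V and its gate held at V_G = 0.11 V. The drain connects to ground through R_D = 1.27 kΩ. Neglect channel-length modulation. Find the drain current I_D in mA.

I_D = 0.315 mA

V_SG = V_DD − V_G = 1.76 − 0.11 = 1.65 V, so V_ov = 1.65 − 1.3 = 0.35 V.
k_p = μ_pC_ox · (W/L) = 5.15 mA/V².
Assume saturation: I_D = ½ k_p V_ov² = 0.5 × 5.15 × 0.35² = 0.315 mA, giving V_SD = V_DD − I_D R_D = 1.76 − 0.315 × 1.27 = 1.36 V.
V_SD = 1.36 V ≥ V_ov = 0.35 V, confirming saturation.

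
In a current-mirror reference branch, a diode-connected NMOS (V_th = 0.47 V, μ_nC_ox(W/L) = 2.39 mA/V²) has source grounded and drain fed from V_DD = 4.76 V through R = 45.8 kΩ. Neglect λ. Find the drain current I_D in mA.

With gate tied to drain, V_GS = V_DS ≥ V_GS − V_th, so the device is in saturation.
KCL at the drain: ½ k_n (V_GS − V_th)² = (V_DD − V_GS)/R.
Let x = V_GS − 0.47. Then 54.7 x² + x − 4.29 = 0, giving x = 0.271 V (positive root), so V_GS = 0.741 V.
I_D = (V_DD − V_GS)/R = (4.76 − 0.741) / 45.8 = 0.0878 mA.

I_D = 0.0878 mA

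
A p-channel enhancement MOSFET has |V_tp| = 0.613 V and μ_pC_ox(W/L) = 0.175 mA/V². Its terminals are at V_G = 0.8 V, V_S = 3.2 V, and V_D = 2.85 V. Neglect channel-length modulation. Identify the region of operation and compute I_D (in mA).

Triode; I_D = 0.0987 mA

V_SG = V_S − V_G = 3.2 − 0.8 = 2.4 V; V_SD = V_S − V_D = 3.2 − 2.85 = 0.35 V.
V_ov = V_SG − |V_tp| = 2.4 − 0.613 = 1.79 V.
Since V_SD = 0.35 V < V_ov = 1.79 V, the device is in the triode region.
I_D = k_p [V_ov · V_SD − ½ V_SD²] = 0.175 × [1.79 × 0.35 − 0.5 × 0.35²] = 0.0987 mA.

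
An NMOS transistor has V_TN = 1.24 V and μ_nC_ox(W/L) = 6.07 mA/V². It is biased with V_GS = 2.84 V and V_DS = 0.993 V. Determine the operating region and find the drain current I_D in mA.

V_ov = V_GS − V_TN = 2.84 − 1.24 = 1.6 V.
Since V_DS = 0.993 V < V_ov = 1.6 V, the device is in the triode region.
I_D = k_n [V_ov · V_DS − ½ V_DS²] = 6.07 × [1.6 × 0.993 − 0.5 × 0.993²] = 6.65 mA.

Triode; I_D = 6.65 mA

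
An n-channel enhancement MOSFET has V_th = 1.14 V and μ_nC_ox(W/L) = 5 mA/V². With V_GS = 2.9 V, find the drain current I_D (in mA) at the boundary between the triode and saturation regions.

At the boundary V_DS = V_ov = V_GS − V_th = 2.9 − 1.14 = 1.76 V.
I_D = ½ k_n V_ov² = 0.5 × 5 × 1.76² = 7.74 mA.

I_D = 7.74 mA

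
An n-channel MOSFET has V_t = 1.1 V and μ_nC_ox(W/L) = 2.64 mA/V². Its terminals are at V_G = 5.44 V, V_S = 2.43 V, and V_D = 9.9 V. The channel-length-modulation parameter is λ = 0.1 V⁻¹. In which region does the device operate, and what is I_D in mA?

Saturation; I_D = 8.41 mA

V_GS = V_G − V_S = 5.44 − 2.43 = 3.01 V; V_DS = V_D − V_S = 9.9 − 2.43 = 7.47 V.
V_ov = V_GS − V_t = 3.01 − 1.1 = 1.91 V.
Since V_DS = 7.47 V ≥ V_ov = 1.91 V, the device is in saturation.
I_D = ½ k_n V_ov² (1 + λ V_DS) = 0.5 × 2.64 × 1.91² × (1 + 0.1 × 7.47) = 8.41 mA.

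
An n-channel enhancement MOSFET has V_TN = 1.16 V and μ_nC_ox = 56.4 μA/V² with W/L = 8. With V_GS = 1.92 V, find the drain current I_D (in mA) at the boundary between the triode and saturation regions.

I_D = 0.130 mA

At the boundary V_DS = V_ov = V_GS − V_TN = 1.92 − 1.16 = 0.76 V.
k_n = μ_nC_ox · (W/L) = 0.4512 mA/V².
I_D = ½ k_n V_ov² = 0.5 × 0.4512 × 0.76² = 0.13 mA.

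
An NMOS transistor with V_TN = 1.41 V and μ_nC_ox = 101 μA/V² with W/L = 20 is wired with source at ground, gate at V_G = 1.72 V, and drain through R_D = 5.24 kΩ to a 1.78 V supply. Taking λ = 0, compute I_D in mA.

V_GS = V_G = 1.72 V, so V_ov = 1.72 − 1.41 = 0.31 V.
k_n = μ_nC_ox · (W/L) = 2.02 mA/V².
Assume saturation: I_D = ½ k_n V_ov² = 0.5 × 2.02 × 0.31² = 0.0971 mA, giving V_DS = V_DD − I_D R_D = 1.78 − 0.0971 × 5.24 = 1.27 V.
V_DS = 1.27 V ≥ V_ov = 0.31 V, confirming saturation.

I_D = 0.0971 mA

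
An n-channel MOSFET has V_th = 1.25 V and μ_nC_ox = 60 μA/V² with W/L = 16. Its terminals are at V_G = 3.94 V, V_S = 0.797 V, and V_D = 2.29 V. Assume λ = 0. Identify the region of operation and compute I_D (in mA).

Triode; I_D = 1.64 mA

V_GS = V_G − V_S = 3.94 − 0.797 = 3.14 V; V_DS = V_D − V_S = 2.29 − 0.797 = 1.49 V.
k_n = μ_nC_ox · (W/L) = 0.96 mA/V².
V_ov = V_GS − V_th = 3.14 − 1.25 = 1.89 V.
Since V_DS = 1.49 V < V_ov = 1.89 V, the device is in the triode region.
I_D = k_n [V_ov · V_DS − ½ V_DS²] = 0.96 × [1.89 × 1.49 − 0.5 × 1.49²] = 1.64 mA.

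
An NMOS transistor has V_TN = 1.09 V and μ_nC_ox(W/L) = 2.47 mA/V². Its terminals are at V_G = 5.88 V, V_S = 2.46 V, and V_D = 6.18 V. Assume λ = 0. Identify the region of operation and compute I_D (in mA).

V_GS = V_G − V_S = 5.88 − 2.46 = 3.42 V; V_DS = V_D − V_S = 6.18 − 2.46 = 3.72 V.
V_ov = V_GS − V_TN = 3.42 − 1.09 = 2.33 V.
Since V_DS = 3.72 V ≥ V_ov = 2.33 V, the device is in saturation.
I_D = ½ k_n V_ov² = 0.5 × 2.47 × 2.33² = 6.7 mA.

Saturation; I_D = 6.70 mA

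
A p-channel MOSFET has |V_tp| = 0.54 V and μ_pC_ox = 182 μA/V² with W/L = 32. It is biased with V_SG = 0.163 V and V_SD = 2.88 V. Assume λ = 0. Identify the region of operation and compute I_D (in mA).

Cutoff; I_D = 0 mA

V_SG = 0.163 V < |V_tp| = 0.54 V, so the transistor is in cutoff.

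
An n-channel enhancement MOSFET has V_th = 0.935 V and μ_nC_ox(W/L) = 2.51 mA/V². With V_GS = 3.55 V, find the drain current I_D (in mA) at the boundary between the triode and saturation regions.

I_D = 8.58 mA

At the boundary V_DS = V_ov = V_GS − V_th = 3.55 − 0.935 = 2.61 V.
I_D = ½ k_n V_ov² = 0.5 × 2.51 × 2.61² = 8.58 mA.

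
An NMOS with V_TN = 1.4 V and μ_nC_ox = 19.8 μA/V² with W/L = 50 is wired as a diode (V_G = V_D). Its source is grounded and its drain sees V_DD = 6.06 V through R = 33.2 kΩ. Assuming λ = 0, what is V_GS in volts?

With gate tied to drain, V_GS = V_DS ≥ V_GS − V_TN, so the device is in saturation.
k_n = μ_nC_ox · (W/L) = 0.99 mA/V².
KCL at the drain: ½ k_n (V_GS − V_TN)² = (V_DD − V_GS)/R.
Let x = V_GS − 1.4. Then 16.4 x² + x − 4.66 = 0, giving x = 0.503 V (positive root), so V_GS = 1.9 V.
I_D = (V_DD − V_GS)/R = (6.06 − 1.9) / 33.2 = 0.125 mA.

V_GS = 1.90 V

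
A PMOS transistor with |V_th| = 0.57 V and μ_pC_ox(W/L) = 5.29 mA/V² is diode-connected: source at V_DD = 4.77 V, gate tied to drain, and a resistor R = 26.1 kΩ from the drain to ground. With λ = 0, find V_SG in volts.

With gate tied to drain, V_SG = V_SD ≥ V_SG − |V_th|, so the device is in saturation.
KCL at the drain: ½ k_p (V_SG − |V_th|)² = (V_DD − V_SG)/R.
Let x = V_SG − 0.57. Then 69 x² + x − 4.2 = 0, giving x = 0.24 V (positive root), so V_SG = 0.81 V.
I_D = (V_DD − V_SG)/R = (4.77 − 0.81) / 26.1 = 0.152 mA.

V_SG = 0.810 V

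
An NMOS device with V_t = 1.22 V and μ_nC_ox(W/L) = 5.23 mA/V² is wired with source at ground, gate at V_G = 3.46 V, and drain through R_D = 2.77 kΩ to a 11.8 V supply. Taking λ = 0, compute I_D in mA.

I_D = 4.12 mA

V_GS = V_G = 3.46 V, so V_ov = 3.46 − 1.22 = 2.24 V.
Assume saturation: I_D = ½ k_n V_ov² = 0.5 × 5.23 × 2.24² = 13.1 mA, giving V_DS = V_DD − I_D R_D = 11.8 − 13.1 × 2.77 = -24.5 V.
But -24.5 V < V_ov = 2.24 V, so the device is actually in triode.
In triode I_D = k_n[V_ov V_DS − ½ V_DS²] and I_D = (V_DD − V_DS)/R_D. Equating: 7.24 V_DS² − 33.45 V_DS + 11.8 = 0, giving V_DS = 0.385 V (the root below V_ov).
I_D = (11.8 − 0.385) / 2.77 = 4.12 mA.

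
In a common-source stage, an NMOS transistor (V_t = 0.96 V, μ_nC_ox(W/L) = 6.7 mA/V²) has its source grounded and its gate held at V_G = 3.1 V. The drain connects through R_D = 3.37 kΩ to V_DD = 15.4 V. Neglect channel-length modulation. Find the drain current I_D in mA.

V_GS = V_G = 3.1 V, so V_ov = 3.1 − 0.96 = 2.14 V.
Assume saturation: I_D = ½ k_n V_ov² = 0.5 × 6.7 × 2.14² = 15.3 mA, giving V_DS = V_DD − I_D R_D = 15.4 − 15.3 × 3.37 = -36.3 V.
But -36.3 V < V_ov = 2.14 V, so the device is actually in triode.
In triode I_D = k_n[V_ov V_DS − ½ V_DS²] and I_D = (V_DD − V_DS)/R_D. Equating: 11.3 V_DS² − 49.32 V_DS + 15.4 = 0, giving V_DS = 0.338 V (the root below V_ov).
I_D = (15.4 − 0.338) / 3.37 = 4.47 mA.

I_D = 4.47 mA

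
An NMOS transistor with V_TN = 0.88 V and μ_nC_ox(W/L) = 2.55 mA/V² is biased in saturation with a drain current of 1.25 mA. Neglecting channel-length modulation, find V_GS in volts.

In saturation I_D = ½ k_n (V_GS − V_TN)², so V_GS − V_TN = √(2 I_D / k_n) = √(2 × 1.25 / 2.55) = 0.99 V.
V_GS = 0.88 + 0.99 = 1.87 V.

V_GS = 1.87 V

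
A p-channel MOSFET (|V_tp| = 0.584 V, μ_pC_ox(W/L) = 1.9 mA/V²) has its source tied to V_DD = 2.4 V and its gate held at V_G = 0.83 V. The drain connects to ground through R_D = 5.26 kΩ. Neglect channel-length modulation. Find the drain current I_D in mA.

V_SG = V_DD − V_G = 2.4 − 0.83 = 1.57 V, so V_ov = 1.57 − 0.584 = 0.986 V.
Assume saturation: I_D = ½ k_p V_ov² = 0.5 × 1.9 × 0.986² = 0.924 mA, giving V_SD = V_DD − I_D R_D = 2.4 − 0.924 × 5.26 = -2.46 V.
But -2.46 V < V_ov = 0.986 V, so the device is actually in triode.
In triode I_D = k_p[V_ov V_SD − ½ V_SD²] and I_D = (V_DD − V_SD)/R_D. Equating: 5 V_SD² − 10.85 V_SD + 2.4 = 0, giving V_SD = 0.25 V (the root below V_ov).
I_D = (2.4 − 0.25) / 5.26 = 0.409 mA.

I_D = 0.409 mA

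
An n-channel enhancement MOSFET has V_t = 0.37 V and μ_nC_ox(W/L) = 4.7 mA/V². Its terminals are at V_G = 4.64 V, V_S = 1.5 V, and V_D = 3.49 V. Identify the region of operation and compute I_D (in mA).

V_GS = V_G − V_S = 4.64 − 1.5 = 3.14 V; V_DS = V_D − V_S = 3.49 − 1.5 = 1.99 V.
V_ov = V_GS − V_t = 3.14 − 0.37 = 2.77 V.
Since V_DS = 1.99 V < V_ov = 2.77 V, the device is in the triode region.
I_D = k_n [V_ov · V_DS − ½ V_DS²] = 4.7 × [2.77 × 1.99 − 0.5 × 1.99²] = 16.6 mA.

Triode; I_D = 16.6 mA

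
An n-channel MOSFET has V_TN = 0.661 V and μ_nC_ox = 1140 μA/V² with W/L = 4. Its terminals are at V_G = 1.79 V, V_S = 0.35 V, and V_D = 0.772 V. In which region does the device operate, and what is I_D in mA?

Triode; I_D = 1.09 mA

V_GS = V_G − V_S = 1.79 − 0.35 = 1.44 V; V_DS = V_D − V_S = 0.772 − 0.35 = 0.422 V.
k_n = μ_nC_ox · (W/L) = 4.56 mA/V².
V_ov = V_GS − V_TN = 1.44 − 0.661 = 0.779 V.
Since V_DS = 0.422 V < V_ov = 0.779 V, the device is in the triode region.
I_D = k_n [V_ov · V_DS − ½ V_DS²] = 4.56 × [0.779 × 0.422 − 0.5 × 0.422²] = 1.09 mA.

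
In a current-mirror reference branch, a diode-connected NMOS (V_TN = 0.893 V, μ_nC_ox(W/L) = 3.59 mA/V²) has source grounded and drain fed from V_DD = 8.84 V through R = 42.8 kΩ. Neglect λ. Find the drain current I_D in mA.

I_D = 0.178 mA

With gate tied to drain, V_GS = V_DS ≥ V_GS − V_TN, so the device is in saturation.
KCL at the drain: ½ k_n (V_GS − V_TN)² = (V_DD − V_GS)/R.
Let x = V_GS − 0.893. Then 76.8 x² + x − 7.947 = 0, giving x = 0.315 V (positive root), so V_GS = 1.21 V.
I_D = (V_DD − V_GS)/R = (8.84 − 1.21) / 42.8 = 0.178 mA.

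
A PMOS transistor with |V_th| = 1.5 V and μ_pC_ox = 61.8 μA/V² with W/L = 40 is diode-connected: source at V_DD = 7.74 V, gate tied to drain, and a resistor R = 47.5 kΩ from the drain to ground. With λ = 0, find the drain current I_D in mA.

With gate tied to drain, V_SG = V_SD ≥ V_SG − |V_th|, so the device is in saturation.
k_p = μ_pC_ox · (W/L) = 2.472 mA/V².
KCL at the drain: ½ k_p (V_SG − |V_th|)² = (V_DD − V_SG)/R.
Let x = V_SG − 1.5. Then 58.7 x² + x − 6.24 = 0, giving x = 0.318 V (positive root), so V_SG = 1.82 V.
I_D = (V_DD − V_SG)/R = (7.74 − 1.82) / 47.5 = 0.125 mA.

I_D = 0.125 mA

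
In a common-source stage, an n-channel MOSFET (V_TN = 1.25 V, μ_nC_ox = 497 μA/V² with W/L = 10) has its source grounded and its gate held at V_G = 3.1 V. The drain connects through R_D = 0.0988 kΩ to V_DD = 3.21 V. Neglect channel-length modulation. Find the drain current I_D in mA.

V_GS = V_G = 3.1 V, so V_ov = 3.1 − 1.25 = 1.85 V.
k_n = μ_nC_ox · (W/L) = 4.97 mA/V².
Assume saturation: I_D = ½ k_n V_ov² = 0.5 × 4.97 × 1.85² = 8.5 mA, giving V_DS = V_DD − I_D R_D = 3.21 − 8.5 × 0.0988 = 2.37 V.
V_DS = 2.37 V ≥ V_ov = 1.85 V, confirming saturation.

I_D = 8.50 mA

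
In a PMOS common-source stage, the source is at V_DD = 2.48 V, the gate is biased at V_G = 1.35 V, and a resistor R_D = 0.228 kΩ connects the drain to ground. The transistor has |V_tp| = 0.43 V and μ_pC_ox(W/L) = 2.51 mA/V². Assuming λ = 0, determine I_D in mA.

I_D = 0.615 mA

V_SG = V_DD − V_G = 2.48 − 1.35 = 1.13 V, so V_ov = 1.13 − 0.43 = 0.7 V.
Assume saturation: I_D = ½ k_p V_ov² = 0.5 × 2.51 × 0.7² = 0.615 mA, giving V_SD = V_DD − I_D R_D = 2.48 − 0.615 × 0.228 = 2.34 V.
V_SD = 2.34 V ≥ V_ov = 0.7 V, confirming saturation.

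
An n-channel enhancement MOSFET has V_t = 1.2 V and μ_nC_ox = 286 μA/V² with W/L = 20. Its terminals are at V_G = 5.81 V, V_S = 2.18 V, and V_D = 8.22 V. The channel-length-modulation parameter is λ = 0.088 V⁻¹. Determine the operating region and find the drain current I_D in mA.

Saturation; I_D = 25.9 mA

V_GS = V_G − V_S = 5.81 − 2.18 = 3.63 V; V_DS = V_D − V_S = 8.22 − 2.18 = 6.04 V.
k_n = μ_nC_ox · (W/L) = 5.72 mA/V².
V_ov = V_GS − V_t = 3.63 − 1.2 = 2.43 V.
Since V_DS = 6.04 V ≥ V_ov = 2.43 V, the device is in saturation.
I_D = ½ k_n V_ov² (1 + λ V_DS) = 0.5 × 5.72 × 2.43² × (1 + 0.088 × 6.04) = 25.9 mA.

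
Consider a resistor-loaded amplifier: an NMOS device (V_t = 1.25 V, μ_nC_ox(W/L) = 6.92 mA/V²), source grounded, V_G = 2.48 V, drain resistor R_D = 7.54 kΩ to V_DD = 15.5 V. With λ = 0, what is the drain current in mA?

I_D = 2.02 mA

V_GS = V_G = 2.48 V, so V_ov = 2.48 − 1.25 = 1.23 V.
Assume saturation: I_D = ½ k_n V_ov² = 0.5 × 6.92 × 1.23² = 5.23 mA, giving V_DS = V_DD − I_D R_D = 15.5 − 5.23 × 7.54 = -24 V.
But -24 V < V_ov = 1.23 V, so the device is actually in triode.
In triode I_D = k_n[V_ov V_DS − ½ V_DS²] and I_D = (V_DD − V_DS)/R_D. Equating: 26.1 V_DS² − 65.18 V_DS + 15.5 = 0, giving V_DS = 0.266 V (the root below V_ov).
I_D = (15.5 − 0.266) / 7.54 = 2.02 mA.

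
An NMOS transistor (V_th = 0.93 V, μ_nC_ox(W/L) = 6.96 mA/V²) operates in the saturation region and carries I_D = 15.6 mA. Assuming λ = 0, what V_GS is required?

V_GS = 3.05 V

In saturation I_D = ½ k_n (V_GS − V_th)², so V_GS − V_th = √(2 I_D / k_n) = √(2 × 15.6 / 6.96) = 2.12 V.
V_GS = 0.93 + 2.12 = 3.05 V.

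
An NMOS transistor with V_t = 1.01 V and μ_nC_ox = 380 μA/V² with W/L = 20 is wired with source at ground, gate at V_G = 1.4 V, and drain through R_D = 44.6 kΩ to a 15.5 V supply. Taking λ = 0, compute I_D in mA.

I_D = 0.344 mA

V_GS = V_G = 1.4 V, so V_ov = 1.4 − 1.01 = 0.39 V.
k_n = μ_nC_ox · (W/L) = 7.6 mA/V².
Assume saturation: I_D = ½ k_n V_ov² = 0.5 × 7.6 × 0.39² = 0.578 mA, giving V_DS = V_DD − I_D R_D = 15.5 − 0.578 × 44.6 = -10.3 V.
But -10.3 V < V_ov = 0.39 V, so the device is actually in triode.
In triode I_D = k_n[V_ov V_DS − ½ V_DS²] and I_D = (V_DD − V_DS)/R_D. Equating: 169 V_DS² − 133.2 V_DS + 15.5 = 0, giving V_DS = 0.142 V (the root below V_ov).
I_D = (15.5 − 0.142) / 44.6 = 0.344 mA.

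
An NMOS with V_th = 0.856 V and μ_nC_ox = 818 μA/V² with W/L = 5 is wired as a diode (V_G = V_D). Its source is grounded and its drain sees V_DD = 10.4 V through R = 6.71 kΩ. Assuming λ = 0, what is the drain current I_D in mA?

With gate tied to drain, V_GS = V_DS ≥ V_GS − V_th, so the device is in saturation.
k_n = μ_nC_ox · (W/L) = 4.09 mA/V².
KCL at the drain: ½ k_n (V_GS − V_th)² = (V_DD − V_GS)/R.
Let x = V_GS − 0.856. Then 13.7 x² + x − 9.544 = 0, giving x = 0.798 V (positive root), so V_GS = 1.65 V.
I_D = (V_DD − V_GS)/R = (10.4 − 1.65) / 6.71 = 1.3 mA.

I_D = 1.30 mA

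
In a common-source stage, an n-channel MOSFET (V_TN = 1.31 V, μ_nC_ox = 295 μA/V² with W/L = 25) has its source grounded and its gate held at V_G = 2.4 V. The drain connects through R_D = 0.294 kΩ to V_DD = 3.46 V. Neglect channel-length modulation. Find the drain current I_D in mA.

V_GS = V_G = 2.4 V, so V_ov = 2.4 − 1.31 = 1.09 V.
k_n = μ_nC_ox · (W/L) = 7.375 mA/V².
Assume saturation: I_D = ½ k_n V_ov² = 0.5 × 7.375 × 1.09² = 4.38 mA, giving V_DS = V_DD − I_D R_D = 3.46 − 4.38 × 0.294 = 2.17 V.
V_DS = 2.17 V ≥ V_ov = 1.09 V, confirming saturation.

I_D = 4.38 mA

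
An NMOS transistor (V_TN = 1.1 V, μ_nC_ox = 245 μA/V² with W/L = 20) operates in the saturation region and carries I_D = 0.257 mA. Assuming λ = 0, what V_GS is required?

V_GS = 1.42 V

k_n = μ_nC_ox · (W/L) = 4.9 mA/V².
In saturation I_D = ½ k_n (V_GS − V_TN)², so V_GS − V_TN = √(2 I_D / k_n) = √(2 × 0.257 / 4.9) = 0.324 V.
V_GS = 1.1 + 0.324 = 1.42 V.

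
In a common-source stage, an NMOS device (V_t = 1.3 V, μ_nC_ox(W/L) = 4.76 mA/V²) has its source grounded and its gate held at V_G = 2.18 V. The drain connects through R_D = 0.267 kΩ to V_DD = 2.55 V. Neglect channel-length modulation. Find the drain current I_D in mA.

V_GS = V_G = 2.18 V, so V_ov = 2.18 − 1.3 = 0.88 V.
Assume saturation: I_D = ½ k_n V_ov² = 0.5 × 4.76 × 0.88² = 1.84 mA, giving V_DS = V_DD − I_D R_D = 2.55 − 1.84 × 0.267 = 2.06 V.
V_DS = 2.06 V ≥ V_ov = 0.88 V, confirming saturation.

I_D = 1.84 mA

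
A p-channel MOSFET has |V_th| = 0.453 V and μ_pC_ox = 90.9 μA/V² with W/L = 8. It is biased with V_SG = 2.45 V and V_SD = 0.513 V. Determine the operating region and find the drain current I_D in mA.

k_p = μ_pC_ox · (W/L) = 0.7272 mA/V².
V_ov = V_SG − |V_th| = 2.45 − 0.453 = 2 V.
Since V_SD = 0.513 V < V_ov = 2 V, the device is in the triode region.
I_D = k_p [V_ov · V_SD − ½ V_SD²] = 0.7272 × [2 × 0.513 − 0.5 × 0.513²] = 0.649 mA.

Triode; I_D = 0.649 mA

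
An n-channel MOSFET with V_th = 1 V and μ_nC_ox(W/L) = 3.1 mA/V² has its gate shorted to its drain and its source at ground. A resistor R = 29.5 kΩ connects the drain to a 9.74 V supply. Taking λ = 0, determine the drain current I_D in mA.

With gate tied to drain, V_GS = V_DS ≥ V_GS − V_th, so the device is in saturation.
KCL at the drain: ½ k_n (V_GS − V_th)² = (V_DD − V_GS)/R.
Let x = V_GS − 1. Then 45.7 x² + x − 8.74 = 0, giving x = 0.426 V (positive root), so V_GS = 1.43 V.
I_D = (V_DD − V_GS)/R = (9.74 − 1.43) / 29.5 = 0.282 mA.

I_D = 0.282 mA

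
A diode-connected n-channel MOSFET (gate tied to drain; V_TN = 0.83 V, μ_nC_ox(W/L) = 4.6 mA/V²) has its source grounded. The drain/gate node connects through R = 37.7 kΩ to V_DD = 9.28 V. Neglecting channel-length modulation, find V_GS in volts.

With gate tied to drain, V_GS = V_DS ≥ V_GS − V_TN, so the device is in saturation.
KCL at the drain: ½ k_n (V_GS − V_TN)² = (V_DD − V_GS)/R.
Let x = V_GS − 0.83. Then 86.7 x² + x − 8.45 = 0, giving x = 0.306 V (positive root), so V_GS = 1.14 V.
I_D = (V_DD − V_GS)/R = (9.28 − 1.14) / 37.7 = 0.216 mA.

V_GS = 1.14 V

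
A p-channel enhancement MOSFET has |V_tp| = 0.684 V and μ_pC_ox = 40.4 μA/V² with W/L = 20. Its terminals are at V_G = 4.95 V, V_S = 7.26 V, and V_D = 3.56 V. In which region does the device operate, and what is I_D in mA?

Saturation; I_D = 1.07 mA

V_SG = V_S − V_G = 7.26 − 4.95 = 2.31 V; V_SD = V_S − V_D = 7.26 − 3.56 = 3.7 V.
k_p = μ_pC_ox · (W/L) = 0.808 mA/V².
V_ov = V_SG − |V_tp| = 2.31 − 0.684 = 1.63 V.
Since V_SD = 3.7 V ≥ V_ov = 1.63 V, the device is in saturation.
I_D = ½ k_p V_ov² = 0.5 × 0.808 × 1.63² = 1.07 mA.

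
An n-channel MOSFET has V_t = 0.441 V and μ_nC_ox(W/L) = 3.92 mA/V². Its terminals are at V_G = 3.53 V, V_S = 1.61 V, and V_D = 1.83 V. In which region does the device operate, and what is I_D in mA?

V_GS = V_G − V_S = 3.53 − 1.61 = 1.92 V; V_DS = V_D − V_S = 1.83 − 1.61 = 0.22 V.
V_ov = V_GS − V_t = 1.92 − 0.441 = 1.48 V.
Since V_DS = 0.22 V < V_ov = 1.48 V, the device is in the triode region.
I_D = k_n [V_ov · V_DS − ½ V_DS²] = 3.92 × [1.48 × 0.22 − 0.5 × 0.22²] = 1.18 mA.

Triode; I_D = 1.18 mA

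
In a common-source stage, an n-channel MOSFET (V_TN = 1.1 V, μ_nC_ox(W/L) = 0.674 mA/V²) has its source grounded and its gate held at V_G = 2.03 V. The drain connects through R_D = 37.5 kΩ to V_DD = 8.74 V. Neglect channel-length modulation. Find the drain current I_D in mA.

I_D = 0.221 mA

V_GS = V_G = 2.03 V, so V_ov = 2.03 − 1.1 = 0.93 V.
Assume saturation: I_D = ½ k_n V_ov² = 0.5 × 0.674 × 0.93² = 0.291 mA, giving V_DS = V_DD − I_D R_D = 8.74 − 0.291 × 37.5 = -2.19 V.
But -2.19 V < V_ov = 0.93 V, so the device is actually in triode.
In triode I_D = k_n[V_ov V_DS − ½ V_DS²] and I_D = (V_DD − V_DS)/R_D. Equating: 12.6 V_DS² − 24.51 V_DS + 8.74 = 0, giving V_DS = 0.471 V (the root below V_ov).
I_D = (8.74 − 0.471) / 37.5 = 0.221 mA.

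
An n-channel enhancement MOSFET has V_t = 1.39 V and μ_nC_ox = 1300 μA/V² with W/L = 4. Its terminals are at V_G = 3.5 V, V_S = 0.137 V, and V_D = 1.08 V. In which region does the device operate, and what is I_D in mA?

Triode; I_D = 7.36 mA

V_GS = V_G − V_S = 3.5 − 0.137 = 3.36 V; V_DS = V_D − V_S = 1.08 − 0.137 = 0.943 V.
k_n = μ_nC_ox · (W/L) = 5.2 mA/V².
V_ov = V_GS − V_t = 3.36 − 1.39 = 1.97 V.
Since V_DS = 0.943 V < V_ov = 1.97 V, the device is in the triode region.
I_D = k_n [V_ov · V_DS − ½ V_DS²] = 5.2 × [1.97 × 0.943 − 0.5 × 0.943²] = 7.36 mA.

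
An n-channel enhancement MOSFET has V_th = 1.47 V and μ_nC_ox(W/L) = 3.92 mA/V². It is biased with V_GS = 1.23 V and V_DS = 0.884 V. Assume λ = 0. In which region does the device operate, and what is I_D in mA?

Cutoff; I_D = 0 mA

V_GS = 1.23 V < V_th = 1.47 V, so the transistor is in cutoff.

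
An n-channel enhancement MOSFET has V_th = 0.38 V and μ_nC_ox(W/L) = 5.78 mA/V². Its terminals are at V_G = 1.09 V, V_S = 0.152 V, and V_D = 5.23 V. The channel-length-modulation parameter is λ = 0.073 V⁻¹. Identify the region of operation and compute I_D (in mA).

Saturation; I_D = 1.23 mA

V_GS = V_G − V_S = 1.09 − 0.152 = 0.938 V; V_DS = V_D − V_S = 5.23 − 0.152 = 5.08 V.
V_ov = V_GS − V_th = 0.938 − 0.38 = 0.558 V.
Since V_DS = 5.08 V ≥ V_ov = 0.558 V, the device is in saturation.
I_D = ½ k_n V_ov² (1 + λ V_DS) = 0.5 × 5.78 × 0.558² × (1 + 0.073 × 5.08) = 1.23 mA.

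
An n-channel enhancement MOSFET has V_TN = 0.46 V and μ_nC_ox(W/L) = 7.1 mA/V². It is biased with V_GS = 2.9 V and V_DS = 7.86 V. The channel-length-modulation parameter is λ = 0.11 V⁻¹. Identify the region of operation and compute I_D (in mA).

V_ov = V_GS − V_TN = 2.9 − 0.46 = 2.44 V.
Since V_DS = 7.86 V ≥ V_ov = 2.44 V, the device is in saturation.
I_D = ½ k_n V_ov² (1 + λ V_DS) = 0.5 × 7.1 × 2.44² × (1 + 0.11 × 7.86) = 39.4 mA.

Saturation; I_D = 39.4 mA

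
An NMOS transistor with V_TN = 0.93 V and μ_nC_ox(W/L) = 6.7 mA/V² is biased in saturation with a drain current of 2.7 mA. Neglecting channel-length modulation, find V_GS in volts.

In saturation I_D = ½ k_n (V_GS − V_TN)², so V_GS − V_TN = √(2 I_D / k_n) = √(2 × 2.7 / 6.7) = 0.898 V.
V_GS = 0.93 + 0.898 = 1.83 V.

V_GS = 1.83 V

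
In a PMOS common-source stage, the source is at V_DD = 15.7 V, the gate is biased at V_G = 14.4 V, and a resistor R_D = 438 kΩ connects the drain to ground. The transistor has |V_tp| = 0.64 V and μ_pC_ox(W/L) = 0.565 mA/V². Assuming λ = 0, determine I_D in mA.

I_D = 0.0356 mA

V_SG = V_DD − V_G = 15.7 − 14.4 = 1.3 V, so V_ov = 1.3 − 0.64 = 0.66 V.
Assume saturation: I_D = ½ k_p V_ov² = 0.5 × 0.565 × 0.66² = 0.123 mA, giving V_SD = V_DD − I_D R_D = 15.7 − 0.123 × 438 = -38.2 V.
But -38.2 V < V_ov = 0.66 V, so the device is actually in triode.
In triode I_D = k_p[V_ov V_SD − ½ V_SD²] and I_D = (V_DD − V_SD)/R_D. Equating: 124 V_SD² − 164.3 V_SD + 15.7 = 0, giving V_SD = 0.104 V (the root below V_ov).
I_D = (15.7 − 0.104) / 438 = 0.0356 mA.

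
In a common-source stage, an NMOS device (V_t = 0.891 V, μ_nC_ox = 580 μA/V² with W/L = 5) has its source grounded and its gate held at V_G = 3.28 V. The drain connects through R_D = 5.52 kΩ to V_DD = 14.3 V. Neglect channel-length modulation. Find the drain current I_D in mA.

V_GS = V_G = 3.28 V, so V_ov = 3.28 − 0.891 = 2.39 V.
k_n = μ_nC_ox · (W/L) = 2.9 mA/V².
Assume saturation: I_D = ½ k_n V_ov² = 0.5 × 2.9 × 2.39² = 8.28 mA, giving V_DS = V_DD − I_D R_D = 14.3 − 8.28 × 5.52 = -31.4 V.
But -31.4 V < V_ov = 2.39 V, so the device is actually in triode.
In triode I_D = k_n[V_ov V_DS − ½ V_DS²] and I_D = (V_DD − V_DS)/R_D. Equating: 8 V_DS² − 39.24 V_DS + 14.3 = 0, giving V_DS = 0.396 V (the root below V_ov).
I_D = (14.3 − 0.396) / 5.52 = 2.52 mA.

I_D = 2.52 mA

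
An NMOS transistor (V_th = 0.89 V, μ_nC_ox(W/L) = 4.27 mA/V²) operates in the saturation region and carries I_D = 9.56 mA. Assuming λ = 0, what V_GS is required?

In saturation I_D = ½ k_n (V_GS − V_th)², so V_GS − V_th = √(2 I_D / k_n) = √(2 × 9.56 / 4.27) = 2.12 V.
V_GS = 0.89 + 2.12 = 3.01 V.

V_GS = 3.01 V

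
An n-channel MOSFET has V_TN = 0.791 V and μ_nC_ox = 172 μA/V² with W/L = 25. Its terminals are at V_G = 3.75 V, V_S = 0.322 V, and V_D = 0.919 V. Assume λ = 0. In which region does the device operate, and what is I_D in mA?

Triode; I_D = 6.00 mA

V_GS = V_G − V_S = 3.75 − 0.322 = 3.43 V; V_DS = V_D − V_S = 0.919 − 0.322 = 0.597 V.
k_n = μ_nC_ox · (W/L) = 4.3 mA/V².
V_ov = V_GS − V_TN = 3.43 − 0.791 = 2.64 V.
Since V_DS = 0.597 V < V_ov = 2.64 V, the device is in the triode region.
I_D = k_n [V_ov · V_DS − ½ V_DS²] = 4.3 × [2.64 × 0.597 − 0.5 × 0.597²] = 6 mA.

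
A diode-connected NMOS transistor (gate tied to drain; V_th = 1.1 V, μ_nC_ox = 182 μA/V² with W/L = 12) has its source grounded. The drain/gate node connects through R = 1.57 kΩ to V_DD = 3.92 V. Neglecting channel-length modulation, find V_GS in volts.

V_GS = 2.12 V

With gate tied to drain, V_GS = V_DS ≥ V_GS − V_th, so the device is in saturation.
k_n = μ_nC_ox · (W/L) = 2.184 mA/V².
KCL at the drain: ½ k_n (V_GS − V_th)² = (V_DD − V_GS)/R.
Let x = V_GS − 1.1. Then 1.71 x² + x − 2.82 = 0, giving x = 1.02 V (positive root), so V_GS = 2.12 V.
I_D = (V_DD − V_GS)/R = (3.92 − 2.12) / 1.57 = 1.14 mA.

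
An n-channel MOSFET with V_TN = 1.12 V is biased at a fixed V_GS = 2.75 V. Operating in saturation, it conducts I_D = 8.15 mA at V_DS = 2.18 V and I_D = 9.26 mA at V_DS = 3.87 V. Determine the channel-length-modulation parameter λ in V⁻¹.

λ = 0.0978 V⁻¹

With V_GS fixed, I_D ∝ (1 + λ V_DS) in saturation, so I_D2/I_D1 = (1 + λ V_DS2)/(1 + λ V_DS1).
9.26/8.15 = 1.136 = (1 + 3.87 λ)/(1 + 2.18 λ).
Solving: λ (I_D1 V_DS2 − I_D2 V_DS1) = I_D2 − I_D1, so λ = (9.26 − 8.15) / (8.15 × 3.87 − 9.26 × 2.18) = 1.11 / 11.4 = 0.0978 V⁻¹.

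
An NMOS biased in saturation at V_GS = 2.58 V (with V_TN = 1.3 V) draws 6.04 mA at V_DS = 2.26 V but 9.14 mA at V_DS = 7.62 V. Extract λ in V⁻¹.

With V_GS fixed, I_D ∝ (1 + λ V_DS) in saturation, so I_D2/I_D1 = (1 + λ V_DS2)/(1 + λ V_DS1).
9.14/6.04 = 1.513 = (1 + 7.62 λ)/(1 + 2.26 λ).
Solving: λ (I_D1 V_DS2 − I_D2 V_DS1) = I_D2 − I_D1, so λ = (9.14 − 6.04) / (6.04 × 7.62 − 9.14 × 2.26) = 3.1 / 25.4 = 0.122 V⁻¹.

λ = 0.122 V⁻¹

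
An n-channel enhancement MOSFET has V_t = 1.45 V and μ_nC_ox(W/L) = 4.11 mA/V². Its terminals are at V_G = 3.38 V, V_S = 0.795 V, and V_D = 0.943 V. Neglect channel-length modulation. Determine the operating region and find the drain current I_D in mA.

Triode; I_D = 0.645 mA

V_GS = V_G − V_S = 3.38 − 0.795 = 2.58 V; V_DS = V_D − V_S = 0.943 − 0.795 = 0.148 V.
V_ov = V_GS − V_t = 2.58 − 1.45 = 1.14 V.
Since V_DS = 0.148 V < V_ov = 1.14 V, the device is in the triode region.
I_D = k_n [V_ov · V_DS − ½ V_DS²] = 4.11 × [1.14 × 0.148 − 0.5 × 0.148²] = 0.645 mA.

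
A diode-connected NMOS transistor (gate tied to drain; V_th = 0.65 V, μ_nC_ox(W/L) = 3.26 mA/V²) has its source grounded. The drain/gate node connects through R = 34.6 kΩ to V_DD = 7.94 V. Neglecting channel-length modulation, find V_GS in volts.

With gate tied to drain, V_GS = V_DS ≥ V_GS − V_th, so the device is in saturation.
KCL at the drain: ½ k_n (V_GS − V_th)² = (V_DD − V_GS)/R.
Let x = V_GS − 0.65. Then 56.4 x² + x − 7.29 = 0, giving x = 0.351 V (positive root), so V_GS = 1 V.
I_D = (V_DD − V_GS)/R = (7.94 − 1) / 34.6 = 0.201 mA.

V_GS = 1.00 V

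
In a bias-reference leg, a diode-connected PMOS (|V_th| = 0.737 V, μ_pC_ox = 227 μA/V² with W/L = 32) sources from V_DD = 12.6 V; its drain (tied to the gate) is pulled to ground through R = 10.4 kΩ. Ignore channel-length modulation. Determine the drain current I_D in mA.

With gate tied to drain, V_SG = V_SD ≥ V_SG − |V_th|, so the device is in saturation.
k_p = μ_pC_ox · (W/L) = 7.264 mA/V².
KCL at the drain: ½ k_p (V_SG − |V_th|)² = (V_DD − V_SG)/R.
Let x = V_SG − 0.737. Then 37.8 x² + x − 11.86 = 0, giving x = 0.547 V (positive root), so V_SG = 1.28 V.
I_D = (V_DD − V_SG)/R = (12.6 − 1.28) / 10.4 = 1.09 mA.

I_D = 1.09 mA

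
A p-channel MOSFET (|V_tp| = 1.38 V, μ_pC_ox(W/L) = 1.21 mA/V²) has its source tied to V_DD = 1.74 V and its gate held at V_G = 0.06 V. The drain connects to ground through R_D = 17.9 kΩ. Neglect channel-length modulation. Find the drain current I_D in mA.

I_D = 0.0545 mA

V_SG = V_DD − V_G = 1.74 − 0.06 = 1.68 V, so V_ov = 1.68 − 1.38 = 0.3 V.
Assume saturation: I_D = ½ k_p V_ov² = 0.5 × 1.21 × 0.3² = 0.0545 mA, giving V_SD = V_DD − I_D R_D = 1.74 − 0.0545 × 17.9 = 0.765 V.
V_SD = 0.765 V ≥ V_ov = 0.3 V, confirming saturation.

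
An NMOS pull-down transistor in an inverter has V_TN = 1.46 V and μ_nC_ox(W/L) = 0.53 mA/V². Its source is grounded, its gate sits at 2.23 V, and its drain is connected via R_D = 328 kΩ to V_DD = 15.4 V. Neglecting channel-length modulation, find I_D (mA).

V_GS = V_G = 2.23 V, so V_ov = 2.23 − 1.46 = 0.77 V.
Assume saturation: I_D = ½ k_n V_ov² = 0.5 × 0.53 × 0.77² = 0.157 mA, giving V_DS = V_DD − I_D R_D = 15.4 − 0.157 × 328 = -36.1 V.
But -36.1 V < V_ov = 0.77 V, so the device is actually in triode.
In triode I_D = k_n[V_ov V_DS − ½ V_DS²] and I_D = (V_DD − V_DS)/R_D. Equating: 86.9 V_DS² − 134.9 V_DS + 15.4 = 0, giving V_DS = 0.124 V (the root below V_ov).
I_D = (15.4 − 0.124) / 328 = 0.0466 mA.

I_D = 0.0466 mA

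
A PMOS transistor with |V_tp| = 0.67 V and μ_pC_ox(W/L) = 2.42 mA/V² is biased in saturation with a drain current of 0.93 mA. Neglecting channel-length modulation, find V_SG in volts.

V_SG = 1.55 V

In saturation I_D = ½ k_p (V_SG − |V_tp|)², so V_SG − |V_tp| = √(2 I_D / k_p) = √(2 × 0.93 / 2.42) = 0.877 V.
V_SG = 0.67 + 0.877 = 1.55 V.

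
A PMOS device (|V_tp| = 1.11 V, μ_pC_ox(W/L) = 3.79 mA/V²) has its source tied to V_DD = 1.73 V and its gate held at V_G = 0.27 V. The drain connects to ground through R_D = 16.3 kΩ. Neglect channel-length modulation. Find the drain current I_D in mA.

V_SG = V_DD − V_G = 1.73 − 0.27 = 1.46 V, so V_ov = 1.46 − 1.11 = 0.35 V.
Assume saturation: I_D = ½ k_p V_ov² = 0.5 × 3.79 × 0.35² = 0.232 mA, giving V_SD = V_DD − I_D R_D = 1.73 − 0.232 × 16.3 = -2.05 V.
But -2.05 V < V_ov = 0.35 V, so the device is actually in triode.
In triode I_D = k_p[V_ov V_SD − ½ V_SD²] and I_D = (V_DD − V_SD)/R_D. Equating: 30.9 V_SD² − 22.62 V_SD + 1.73 = 0, giving V_SD = 0.0867 V (the root below V_ov).
I_D = (1.73 − 0.0867) / 16.3 = 0.101 mA.

I_D = 0.101 mA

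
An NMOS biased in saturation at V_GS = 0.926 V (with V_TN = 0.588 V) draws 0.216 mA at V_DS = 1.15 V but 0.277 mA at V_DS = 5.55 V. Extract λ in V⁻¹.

With V_GS fixed, I_D ∝ (1 + λ V_DS) in saturation, so I_D2/I_D1 = (1 + λ V_DS2)/(1 + λ V_DS1).
0.277/0.216 = 1.282 = (1 + 5.55 λ)/(1 + 1.15 λ).
Solving: λ (I_D1 V_DS2 − I_D2 V_DS1) = I_D2 − I_D1, so λ = (0.277 − 0.216) / (0.216 × 5.55 − 0.277 × 1.15) = 0.061 / 0.88 = 0.0693 V⁻¹.

λ = 0.0693 V⁻¹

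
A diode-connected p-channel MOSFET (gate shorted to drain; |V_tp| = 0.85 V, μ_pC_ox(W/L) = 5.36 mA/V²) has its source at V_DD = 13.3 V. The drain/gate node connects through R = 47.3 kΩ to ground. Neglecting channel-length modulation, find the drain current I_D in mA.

I_D = 0.257 mA

With gate tied to drain, V_SG = V_SD ≥ V_SG − |V_tp|, so the device is in saturation.
KCL at the drain: ½ k_p (V_SG − |V_tp|)² = (V_DD − V_SG)/R.
Let x = V_SG − 0.85. Then 127 x² + x − 12.45 = 0, giving x = 0.309 V (positive root), so V_SG = 1.16 V.
I_D = (V_DD − V_SG)/R = (13.3 − 1.16) / 47.3 = 0.257 mA.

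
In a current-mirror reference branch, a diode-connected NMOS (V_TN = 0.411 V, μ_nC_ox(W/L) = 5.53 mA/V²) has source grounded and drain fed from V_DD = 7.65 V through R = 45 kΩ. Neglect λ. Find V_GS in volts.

With gate tied to drain, V_GS = V_DS ≥ V_GS − V_TN, so the device is in saturation.
KCL at the drain: ½ k_n (V_GS − V_TN)² = (V_DD − V_GS)/R.
Let x = V_GS − 0.411. Then 124 x² + x − 7.239 = 0, giving x = 0.237 V (positive root), so V_GS = 0.648 V.
I_D = (V_DD − V_GS)/R = (7.65 − 0.648) / 45 = 0.156 mA.

V_GS = 0.648 V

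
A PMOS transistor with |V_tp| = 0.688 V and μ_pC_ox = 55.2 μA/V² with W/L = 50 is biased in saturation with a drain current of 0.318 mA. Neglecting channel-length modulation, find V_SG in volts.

k_p = μ_pC_ox · (W/L) = 2.76 mA/V².
In saturation I_D = ½ k_p (V_SG − |V_tp|)², so V_SG − |V_tp| = √(2 I_D / k_p) = √(2 × 0.318 / 2.76) = 0.48 V.
V_SG = 0.688 + 0.48 = 1.17 V.

V_SG = 1.17 V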